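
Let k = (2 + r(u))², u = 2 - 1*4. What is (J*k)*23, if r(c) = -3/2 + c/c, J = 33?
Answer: 6831/4 ≈ 1707.8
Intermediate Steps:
u = -2 (u = 2 - 4 = -2)
r(c) = -½ (r(c) = -3*½ + 1 = -3/2 + 1 = -½)
k = 9/4 (k = (2 - ½)² = (3/2)² = 9/4 ≈ 2.2500)
(J*k)*23 = (33*(9/4))*23 = (297/4)*23 = 6831/4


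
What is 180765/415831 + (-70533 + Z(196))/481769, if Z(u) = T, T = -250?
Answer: 4434862124/15410345003 ≈ 0.28778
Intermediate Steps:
Z(u) = -250
180765/415831 + (-70533 + Z(196))/481769 = 180765/415831 + (-70533 - 250)/481769 = 180765*(1/415831) - 70783*1/481769 = 13905/31987 - 70783/481769 = 4434862124/15410345003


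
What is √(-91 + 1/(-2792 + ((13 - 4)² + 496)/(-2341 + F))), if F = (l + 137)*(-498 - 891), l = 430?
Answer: I*√442611590985738254955/2205412545 ≈ 9.5394*I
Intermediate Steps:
F = -787563 (F = (430 + 137)*(-498 - 891) = 567*(-1389) = -787563)
√(-91 + 1/(-2792 + ((13 - 4)² + 496)/(-2341 + F))) = √(-91 + 1/(-2792 + ((13 - 4)² + 496)/(-2341 - 787563))) = √(-91 + 1/(-2792 + (9² + 496)/(-789904))) = √(-91 + 1/(-2792 + (81 + 496)*(-1/789904))) = √(-91 + 1/(-2792 + 577*(-1/789904))) = √(-91 + 1/(-2792 - 577/789904)) = √(-91 + 1/(-2205412545/789904)) = √(-91 - 789904/2205412545) = √(-200693331499/2205412545) = I*√442611590985738254955/2205412545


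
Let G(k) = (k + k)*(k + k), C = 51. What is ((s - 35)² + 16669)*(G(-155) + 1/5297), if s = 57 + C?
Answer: 11197899338598/5297 ≈ 2.1140e+9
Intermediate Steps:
G(k) = 4*k² (G(k) = (2*k)*(2*k) = 4*k²)
s = 108 (s = 57 + 51 = 108)
((s - 35)² + 16669)*(G(-155) + 1/5297) = ((108 - 35)² + 16669)*(4*(-155)² + 1/5297) = (73² + 16669)*(4*24025 + 1/5297) = (5329 + 16669)*(96100 + 1/5297) = 21998*(509041701/5297) = 11197899338598/5297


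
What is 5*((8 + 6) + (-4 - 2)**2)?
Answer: 250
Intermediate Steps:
5*((8 + 6) + (-4 - 2)**2) = 5*(14 + (-6)**2) = 5*(14 + 36) = 5*50 = 250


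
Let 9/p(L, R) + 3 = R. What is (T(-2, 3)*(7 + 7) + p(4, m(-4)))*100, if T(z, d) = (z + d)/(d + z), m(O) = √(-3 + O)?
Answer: 4925/4 - 225*I*√7/4 ≈ 1231.3 - 148.82*I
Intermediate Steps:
T(z, d) = 1 (T(z, d) = (d + z)/(d + z) = 1)
p(L, R) = 9/(-3 + R)
(T(-2, 3)*(7 + 7) + p(4, m(-4)))*100 = (1*(7 + 7) + 9/(-3 + √(-3 - 4)))*100 = (1*14 + 9/(-3 + √(-7)))*100 = (14 + 9/(-3 + I*√7))*100 = 1400 + 900/(-3 + I*√7)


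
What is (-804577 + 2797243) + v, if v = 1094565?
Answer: 3087231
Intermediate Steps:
(-804577 + 2797243) + v = (-804577 + 2797243) + 1094565 = 1992666 + 1094565 = 3087231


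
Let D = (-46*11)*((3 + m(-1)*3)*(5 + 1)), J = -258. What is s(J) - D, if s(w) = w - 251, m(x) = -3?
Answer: -18725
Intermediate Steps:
D = 18216 (D = (-46*11)*((3 - 3*3)*(5 + 1)) = -506*(3 - 9)*6 = -(-3036)*6 = -506*(-36) = 18216)
s(w) = -251 + w
s(J) - D = (-251 - 258) - 1*18216 = -509 - 18216 = -18725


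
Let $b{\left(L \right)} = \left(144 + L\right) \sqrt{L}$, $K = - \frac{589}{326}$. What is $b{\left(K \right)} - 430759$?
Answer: $-430759 + \frac{46355 i \sqrt{192014}}{106276} \approx -4.3076 \cdot 10^{5} + 191.13 i$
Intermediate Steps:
$K = - \frac{589}{326}$ ($K = \left(-589\right) \frac{1}{326} = - \frac{589}{326} \approx -1.8067$)
$b{\left(L \right)} = \sqrt{L} \left(144 + L\right)$
$b{\left(K \right)} - 430759 = \sqrt{- \frac{589}{326}} \left(144 - \frac{589}{326}\right) - 430759 = \frac{i \sqrt{192014}}{326} \cdot \frac{46355}{326} - 430759 = \frac{46355 i \sqrt{192014}}{106276} - 430759 = -430759 + \frac{46355 i \sqrt{192014}}{106276}$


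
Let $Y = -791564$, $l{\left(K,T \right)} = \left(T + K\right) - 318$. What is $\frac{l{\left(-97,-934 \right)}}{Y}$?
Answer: $\frac{1349}{791564} \approx 0.0017042$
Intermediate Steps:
$l{\left(K,T \right)} = -318 + K + T$ ($l{\left(K,T \right)} = \left(K + T\right) - 318 = -318 + K + T$)
$\frac{l{\left(-97,-934 \right)}}{Y} = \frac{-318 - 97 - 934}{-791564} = \left(-1349\right) \left(- \frac{1}{791564}\right) = \frac{1349}{791564}$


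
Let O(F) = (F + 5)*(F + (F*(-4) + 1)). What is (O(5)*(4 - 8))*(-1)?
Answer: -560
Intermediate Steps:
O(F) = (1 - 3*F)*(5 + F) (O(F) = (5 + F)*(F + (-4*F + 1)) = (5 + F)*(F + (1 - 4*F)) = (5 + F)*(1 - 3*F) = (1 - 3*F)*(5 + F))
(O(5)*(4 - 8))*(-1) = ((5 - 14*5 - 3*5²)*(4 - 8))*(-1) = ((5 - 70 - 3*25)*(-4))*(-1) = ((5 - 70 - 75)*(-4))*(-1) = -140*(-4)*(-1) = 560*(-1) = -560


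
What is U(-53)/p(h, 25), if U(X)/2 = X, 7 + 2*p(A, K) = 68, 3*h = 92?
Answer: -212/61 ≈ -3.4754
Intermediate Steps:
h = 92/3 (h = (⅓)*92 = 92/3 ≈ 30.667)
p(A, K) = 61/2 (p(A, K) = -7/2 + (½)*68 = -7/2 + 34 = 61/2)
U(X) = 2*X
U(-53)/p(h, 25) = (2*(-53))/(61/2) = -106*2/61 = -212/61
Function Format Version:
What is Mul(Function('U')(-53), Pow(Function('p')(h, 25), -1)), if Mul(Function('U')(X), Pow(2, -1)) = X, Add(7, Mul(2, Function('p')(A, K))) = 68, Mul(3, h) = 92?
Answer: Rational(-212, 61) ≈ -3.4754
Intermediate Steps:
h = Rational(92, 3) (h = Mul(Rational(1, 3), 92) = Rational(92, 3) ≈ 30.667)
Function('p')(A, K) = Rational(61, 2) (Function('p')(A, K) = Add(Rational(-7, 2), Mul(Rational(1, 2), 68)) = Add(Rational(-7, 2), 34) = Rational(61, 2))
Function('U')(X) = Mul(2, X)
Mul(Function('U')(-53), Pow(Function('p')(h, 25), -1)) = Mul(Mul(2, -53), Pow(Rational(61, 2), -1)) = Mul(-106, Rational(2, 61)) = Rational(-212, 61)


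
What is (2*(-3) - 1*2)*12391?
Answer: -99128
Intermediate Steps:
(2*(-3) - 1*2)*12391 = (-6 - 2)*12391 = -8*12391 = -99128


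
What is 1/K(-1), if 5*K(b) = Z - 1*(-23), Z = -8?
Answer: ⅓ ≈ 0.33333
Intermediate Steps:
K(b) = 3 (K(b) = (-8 - 1*(-23))/5 = (-8 + 23)/5 = (⅕)*15 = 3)
1/K(-1) = 1/3 = ⅓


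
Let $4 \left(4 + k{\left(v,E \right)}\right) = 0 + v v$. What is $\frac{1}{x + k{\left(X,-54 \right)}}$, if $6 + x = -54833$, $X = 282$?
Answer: $- \frac{1}{34962} \approx -2.8602 \cdot 10^{-5}$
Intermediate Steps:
$x = -54839$ ($x = -6 - 54833 = -54839$)
$k{\left(v,E \right)} = -4 + \frac{v^{2}}{4}$ ($k{\left(v,E \right)} = -4 + \frac{0 + v v}{4} = -4 + \frac{0 + v^{2}}{4} = -4 + \frac{v^{2}}{4}$)
$\frac{1}{x + k{\left(X,-54 \right)}} = \frac{1}{-54839 - \left(4 - \frac{282^{2}}{4}\right)} = \frac{1}{-54839 + \left(-4 + \frac{1}{4} \cdot 79524\right)} = \frac{1}{-54839 + \left(-4 + 19881\right)} = \frac{1}{-54839 + 19877} = \frac{1}{-34962} = - \frac{1}{34962}$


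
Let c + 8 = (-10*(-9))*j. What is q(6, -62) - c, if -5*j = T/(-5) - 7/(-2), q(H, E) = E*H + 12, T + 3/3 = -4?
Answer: -271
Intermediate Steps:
T = -5 (T = -1 - 4 = -5)
q(H, E) = 12 + E*H
j = -9/10 (j = -(-5/(-5) - 7/(-2))/5 = -(-5*(-⅕) - 7*(-½))/5 = -(1 + 7/2)/5 = -⅕*9/2 = -9/10 ≈ -0.90000)
c = -89 (c = -8 - 10*(-9)*(-9/10) = -8 + 90*(-9/10) = -8 - 81 = -89)
q(6, -62) - c = (12 - 62*6) - 1*(-89) = (12 - 372) + 89 = -360 + 89 = -271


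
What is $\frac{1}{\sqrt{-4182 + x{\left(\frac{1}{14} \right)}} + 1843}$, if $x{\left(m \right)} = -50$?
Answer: $\frac{1843}{3400881} - \frac{46 i \sqrt{2}}{3400881} \approx 0.00054192 - 1.9129 \cdot 10^{-5} i$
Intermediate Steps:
$\frac{1}{\sqrt{-4182 + x{\left(\frac{1}{14} \right)}} + 1843} = \frac{1}{\sqrt{-4182 - 50} + 1843} = \frac{1}{\sqrt{-4232} + 1843} = \frac{1}{46 i \sqrt{2} + 1843} = \frac{1}{1843 + 46 i \sqrt{2}}$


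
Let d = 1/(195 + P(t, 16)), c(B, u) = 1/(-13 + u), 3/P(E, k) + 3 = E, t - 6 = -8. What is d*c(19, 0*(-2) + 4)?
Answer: -5/8748 ≈ -0.00057156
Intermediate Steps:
t = -2 (t = 6 - 8 = -2)
P(E, k) = 3/(-3 + E)
d = 5/972 (d = 1/(195 + 3/(-3 - 2)) = 1/(195 + 3/(-5)) = 1/(195 + 3*(-⅕)) = 1/(195 - ⅗) = 1/(972/5) = 5/972 ≈ 0.0051440)
d*c(19, 0*(-2) + 4) = 5/(972*(-13 + (0*(-2) + 4))) = 5/(972*(-13 + (0 + 4))) = 5/(972*(-13 + 4)) = (5/972)/(-9) = (5/972)*(-⅑) = -5/8748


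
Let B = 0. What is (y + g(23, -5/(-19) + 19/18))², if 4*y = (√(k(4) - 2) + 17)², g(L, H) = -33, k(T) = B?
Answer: 21713/16 + 2635*I*√2/4 ≈ 1357.1 + 931.61*I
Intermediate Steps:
k(T) = 0
y = (17 + I*√2)²/4 (y = (√(0 - 2) + 17)²/4 = (√(-2) + 17)²/4 = (I*√2 + 17)²/4 = (17 + I*√2)²/4 ≈ 71.75 + 12.021*I)
(y + g(23, -5/(-19) + 19/18))² = ((17 + I*√2)²/4 - 33)² = (-33 + (17 + I*√2)²/4)²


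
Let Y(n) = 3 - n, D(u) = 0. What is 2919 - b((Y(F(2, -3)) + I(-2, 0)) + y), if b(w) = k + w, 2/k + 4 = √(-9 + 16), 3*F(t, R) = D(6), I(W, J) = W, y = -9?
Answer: 26351/9 + 2*√7/9 ≈ 2928.5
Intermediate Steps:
F(t, R) = 0 (F(t, R) = (⅓)*0 = 0)
k = 2/(-4 + √7) (k = 2/(-4 + √(-9 + 16)) = 2/(-4 + √7) ≈ -1.4768)
b(w) = -8/9 + w - 2*√7/9 (b(w) = (-8/9 - 2*√7/9) + w = -8/9 + w - 2*√7/9)
2919 - b((Y(F(2, -3)) + I(-2, 0)) + y) = 2919 - (-8/9 + (((3 - 1*0) - 2) - 9) - 2*√7/9) = 2919 - (-8/9 + (((3 + 0) - 2) - 9) - 2*√7/9) = 2919 - (-8/9 + ((3 - 2) - 9) - 2*√7/9) = 2919 - (-8/9 + (1 - 9) - 2*√7/9) = 2919 - (-8/9 - 8 - 2*√7/9) = 2919 - (-80/9 - 2*√7/9) = 2919 + (80/9 + 2*√7/9) = 26351/9 + 2*√7/9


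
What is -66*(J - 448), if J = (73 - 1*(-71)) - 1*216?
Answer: 34320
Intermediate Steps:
J = -72 (J = (73 + 71) - 216 = 144 - 216 = -72)
-66*(J - 448) = -66*(-72 - 448) = -66*(-520) = 34320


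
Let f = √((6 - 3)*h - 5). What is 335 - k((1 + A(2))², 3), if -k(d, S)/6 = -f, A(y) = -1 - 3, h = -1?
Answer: 335 - 12*I*√2 ≈ 335.0 - 16.971*I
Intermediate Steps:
A(y) = -4
f = 2*I*√2 (f = √((6 - 3)*(-1) - 5) = √(3*(-1) - 5) = √(-3 - 5) = √(-8) = 2*I*√2 ≈ 2.8284*I)
k(d, S) = 12*I*√2 (k(d, S) = -(-6)*2*I*√2 = -(-12)*I*√2 = 12*I*√2)
335 - k((1 + A(2))², 3) = 335 - 12*I*√2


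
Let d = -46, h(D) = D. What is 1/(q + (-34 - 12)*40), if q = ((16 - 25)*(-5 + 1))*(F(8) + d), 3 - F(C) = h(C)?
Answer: -1/3676 ≈ -0.00027203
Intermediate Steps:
F(C) = 3 - C
q = -1836 (q = ((16 - 25)*(-5 + 1))*((3 - 1*8) - 46) = (-9*(-4))*((3 - 8) - 46) = 36*(-5 - 46) = 36*(-51) = -1836)
1/(q + (-34 - 12)*40) = 1/(-1836 + (-34 - 12)*40) = 1/(-1836 - 46*40) = 1/(-1836 - 1840) = 1/(-3676) = -1/3676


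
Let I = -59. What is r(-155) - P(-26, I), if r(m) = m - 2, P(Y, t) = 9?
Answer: -166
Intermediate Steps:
r(m) = -2 + m
r(-155) - P(-26, I) = (-2 - 155) - 1*9 = -157 - 9 = -166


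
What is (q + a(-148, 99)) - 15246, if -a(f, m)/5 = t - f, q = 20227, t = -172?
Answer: 5101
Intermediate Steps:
a(f, m) = 860 + 5*f (a(f, m) = -5*(-172 - f) = 860 + 5*f)
(q + a(-148, 99)) - 15246 = (20227 + (860 + 5*(-148))) - 15246 = (20227 + (860 - 740)) - 15246 = (20227 + 120) - 15246 = 20347 - 15246 = 5101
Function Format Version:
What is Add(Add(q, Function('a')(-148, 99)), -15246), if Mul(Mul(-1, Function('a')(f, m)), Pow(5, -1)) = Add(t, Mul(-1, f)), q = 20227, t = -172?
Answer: 5101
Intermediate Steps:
Function('a')(f, m) = Add(860, Mul(5, f)) (Function('a')(f, m) = Mul(-5, Add(-172, Mul(-1, f))) = Add(860, Mul(5, f)))
Add(Add(q, Function('a')(-148, 99)), -15246) = Add(Add(20227, Add(860, Mul(5, -148))), -15246) = Add(Add(20227, Add(860, -740)), -15246) = Add(Add(20227, 120), -15246) = Add(20347, -15246) = 5101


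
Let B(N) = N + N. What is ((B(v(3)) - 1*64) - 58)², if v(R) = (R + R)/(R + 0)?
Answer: 13924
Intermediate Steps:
v(R) = 2 (v(R) = (2*R)/R = 2)
B(N) = 2*N
((B(v(3)) - 1*64) - 58)² = ((2*2 - 1*64) - 58)² = ((4 - 64) - 58)² = (-60 - 58)² = (-118)² = 13924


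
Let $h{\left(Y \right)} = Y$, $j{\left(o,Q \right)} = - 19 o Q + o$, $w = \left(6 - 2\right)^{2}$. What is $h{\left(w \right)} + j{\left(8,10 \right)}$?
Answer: $-1496$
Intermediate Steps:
$w = 16$ ($w = 4^{2} = 16$)
$j{\left(o,Q \right)} = o - 19 Q o$ ($j{\left(o,Q \right)} = - 19 Q o + o = o - 19 Q o$)
$h{\left(w \right)} + j{\left(8,10 \right)} = 16 + 8 \left(1 - 190\right) = 16 + 8 \left(-189\right) = 16 - 1512 = -1496$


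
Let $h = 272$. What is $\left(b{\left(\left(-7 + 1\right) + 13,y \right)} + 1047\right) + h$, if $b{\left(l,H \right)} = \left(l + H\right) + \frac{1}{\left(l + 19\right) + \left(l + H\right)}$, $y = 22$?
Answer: $\frac{74141}{55} \approx 1348.0$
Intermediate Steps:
$b{\left(l,H \right)} = H + l + \frac{1}{19 + H + 2 l}$ ($b{\left(l,H \right)} = \left(H + l\right) + \frac{1}{\left(19 + l\right) + \left(H + l\right)} = \left(H + l\right) + \frac{1}{19 + H + 2 l} = H + l + \frac{1}{19 + H + 2 l}$)
$\left(b{\left(\left(-7 + 1\right) + 13,y \right)} + 1047\right) + h = \left(\frac{1 + 22^{2} + 2 \left(\left(-7 + 1\right) + 13\right)^{2} + 19 \cdot 22 + 19 \left(\left(-7 + 1\right) + 13\right) + 3 \cdot 22 \left(\left(-7 + 1\right) + 13\right)}{19 + 22 + 2 \left(\left(-7 + 1\right) + 13\right)} + 1047\right) + 272 = \left(\frac{1 + 484 + 2 \left(-6 + 13\right)^{2} + 418 + 19 \left(-6 + 13\right) + 3 \cdot 22 \left(-6 + 13\right)}{19 + 22 + 2 \left(-6 + 13\right)} + 1047\right) + 272 = \left(\frac{1 + 484 + 2 \cdot 7^{2} + 418 + 19 \cdot 7 + 3 \cdot 22 \cdot 7}{19 + 22 + 2 \cdot 7} + 1047\right) + 272 = \left(\frac{1 + 484 + 2 \cdot 49 + 418 + 133 + 462}{19 + 22 + 14} + 1047\right) + 272 = \left(\frac{1 + 484 + 98 + 418 + 133 + 462}{55} + 1047\right) + 272 = \left(\frac{1}{55} \cdot 1596 + 1047\right) + 272 = \left(\frac{1596}{55} + 1047\right) + 272 = \frac{59181}{55} + 272 = \frac{74141}{55}$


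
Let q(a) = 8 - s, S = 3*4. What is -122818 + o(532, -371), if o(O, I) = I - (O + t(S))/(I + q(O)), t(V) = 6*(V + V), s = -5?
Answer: -22050493/179 ≈ -1.2319e+5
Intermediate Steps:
S = 12
q(a) = 13 (q(a) = 8 - 1*(-5) = 8 + 5 = 13)
t(V) = 12*V (t(V) = 6*(2*V) = 12*V)
o(O, I) = I - (144 + O)/(13 + I) (o(O, I) = I - (O + 12*12)/(I + 13) = I - (O + 144)/(13 + I) = I - (144 + O)/(13 + I))
-122818 + o(532, -371) = -122818 + (-144 + (-371)**2 - 1*532 + 13*(-371))/(13 - 371) = -122818 + (-144 + 137641 - 532 - 4823)/(-358) = -122818 - 1/358*132142 = -122818 - 66071/179 = -22050493/179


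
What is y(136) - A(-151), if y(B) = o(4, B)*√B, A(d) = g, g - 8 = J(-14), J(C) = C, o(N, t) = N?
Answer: 6 + 8*√34 ≈ 52.648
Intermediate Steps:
g = -6 (g = 8 - 14 = -6)
A(d) = -6
y(B) = 4*√B
y(136) - A(-151) = 4*√136 - 1*(-6) = 4*(2*√34) + 6 = 8*√34 + 6 = 6 + 8*√34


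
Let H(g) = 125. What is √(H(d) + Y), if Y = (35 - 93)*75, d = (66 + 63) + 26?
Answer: 65*I ≈ 65.0*I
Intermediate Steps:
d = 155 (d = 129 + 26 = 155)
Y = -4350 (Y = -58*75 = -4350)
√(H(d) + Y) = √(125 - 4350) = √(-4225) = 65*I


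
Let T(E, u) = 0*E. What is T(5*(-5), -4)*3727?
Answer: 0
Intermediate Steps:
T(E, u) = 0
T(5*(-5), -4)*3727 = 0*3727 = 0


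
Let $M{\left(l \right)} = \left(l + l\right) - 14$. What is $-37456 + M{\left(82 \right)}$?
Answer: $-37306$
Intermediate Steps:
$M{\left(l \right)} = -14 + 2 l$ ($M{\left(l \right)} = 2 l - 14 = -14 + 2 l$)
$-37456 + M{\left(82 \right)} = -37456 + \left(-14 + 2 \cdot 82\right) = -37456 + \left(-14 + 164\right) = -37456 + 150 = -37306$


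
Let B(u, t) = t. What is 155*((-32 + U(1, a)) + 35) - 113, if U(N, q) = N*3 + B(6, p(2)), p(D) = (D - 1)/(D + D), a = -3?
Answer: 3423/4 ≈ 855.75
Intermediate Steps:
p(D) = (-1 + D)/(2*D) (p(D) = (-1 + D)/((2*D)) = (-1 + D)*(1/(2*D)) = (-1 + D)/(2*D))
U(N, q) = ¼ + 3*N (U(N, q) = N*3 + (½)*(-1 + 2)/2 = 3*N + (½)*(½)*1 = 3*N + ¼ = ¼ + 3*N)
155*((-32 + U(1, a)) + 35) - 113 = 155*((-32 + (¼ + 3*1)) + 35) - 113 = 155*((-32 + (¼ + 3)) + 35) - 113 = 155*((-32 + 13/4) + 35) - 113 = 155*(-115/4 + 35) - 113 = 155*(25/4) - 113 = 3875/4 - 113 = 3423/4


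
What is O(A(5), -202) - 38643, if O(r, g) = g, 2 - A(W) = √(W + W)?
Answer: -38845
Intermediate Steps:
A(W) = 2 - √2*√W (A(W) = 2 - √(W + W) = 2 - √(2*W) = 2 - √2*√W)
O(A(5), -202) - 38643 = -202 - 38643 = -38845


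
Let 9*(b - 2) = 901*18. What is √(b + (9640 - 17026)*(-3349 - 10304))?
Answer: √100842862 ≈ 10042.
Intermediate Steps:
b = 1804 (b = 2 + (901*18)/9 = 2 + (⅑)*16218 = 2 + 1802 = 1804)
√(b + (9640 - 17026)*(-3349 - 10304)) = √(1804 + (9640 - 17026)*(-3349 - 10304)) = √(1804 - 7386*(-13653)) = √(1804 + 100841058) = √100842862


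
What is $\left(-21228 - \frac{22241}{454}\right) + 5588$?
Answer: $- \frac{7122801}{454} \approx -15689.0$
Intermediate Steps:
$\left(-21228 - \frac{22241}{454}\right) + 5588 = - \frac{9659753}{454} + 5588 = - \frac{7122801}{454}$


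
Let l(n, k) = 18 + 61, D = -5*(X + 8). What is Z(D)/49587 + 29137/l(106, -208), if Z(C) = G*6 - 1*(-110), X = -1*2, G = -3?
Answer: 1444823687/3917373 ≈ 368.82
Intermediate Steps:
X = -2
D = -30 (D = -5*(-2 + 8) = -5*6 = -30)
Z(C) = 92 (Z(C) = -3*6 - 1*(-110) = -18 + 110 = 92)
l(n, k) = 79
Z(D)/49587 + 29137/l(106, -208) = 92/49587 + 29137/79 = 1444823687/3917373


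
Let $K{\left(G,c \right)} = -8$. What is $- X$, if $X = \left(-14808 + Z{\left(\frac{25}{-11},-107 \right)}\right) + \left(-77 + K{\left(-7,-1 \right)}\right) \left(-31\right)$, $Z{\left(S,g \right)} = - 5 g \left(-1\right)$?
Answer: $12708$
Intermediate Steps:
$Z{\left(S,g \right)} = 5 g$
$X = -12708$ ($X = \left(-14808 + 5 \left(-107\right)\right) + \left(-77 - 8\right) \left(-31\right) = \left(-14808 - 535\right) - -2635 = -15343 + 2635 = -12708$)
$- X = \left(-1\right) \left(-12708\right) = 12708$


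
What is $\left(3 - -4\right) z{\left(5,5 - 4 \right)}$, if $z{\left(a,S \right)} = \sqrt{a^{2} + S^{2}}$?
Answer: $7 \sqrt{26} \approx 35.693$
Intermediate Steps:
$z{\left(a,S \right)} = \sqrt{S^{2} + a^{2}}$
$\left(3 - -4\right) z{\left(5,5 - 4 \right)} = \left(3 - -4\right) \sqrt{\left(5 - 4\right)^{2} + 5^{2}} = \left(3 + 4\right) \sqrt{1^{2} + 25} = 7 \sqrt{1 + 25} = 7 \sqrt{26}$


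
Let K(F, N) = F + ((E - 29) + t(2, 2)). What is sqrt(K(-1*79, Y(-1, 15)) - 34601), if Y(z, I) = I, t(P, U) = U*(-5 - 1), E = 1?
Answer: 4*I*sqrt(2170) ≈ 186.33*I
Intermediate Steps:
t(P, U) = -6*U (t(P, U) = U*(-6) = -6*U)
K(F, N) = -40 + F (K(F, N) = F + ((1 - 29) - 6*2) = F + (-28 - 12) = F - 40 = -40 + F)
sqrt(K(-1*79, Y(-1, 15)) - 34601) = sqrt((-40 - 1*79) - 34601) = sqrt((-40 - 79) - 34601) = sqrt(-119 - 34601) = sqrt(-34720) = 4*I*sqrt(2170)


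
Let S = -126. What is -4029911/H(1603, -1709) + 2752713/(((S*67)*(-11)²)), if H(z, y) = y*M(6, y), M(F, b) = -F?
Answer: -115130774089/290952123 ≈ -395.70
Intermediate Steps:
H(z, y) = -6*y (H(z, y) = y*(-1*6) = y*(-6) = -6*y)
-4029911/H(1603, -1709) + 2752713/(((S*67)*(-11)²)) = -4029911/((-6*(-1709))) + 2752713/((-126*67*(-11)²)) = -4029911/10254 + 2752713/((-8442*121)) = -4029911*1/10254 + 2752713/(-1021482) = -4029911/10254 + 2752713*(-1/1021482) = -4029911/10254 - 305857/113498 = -115130774089/290952123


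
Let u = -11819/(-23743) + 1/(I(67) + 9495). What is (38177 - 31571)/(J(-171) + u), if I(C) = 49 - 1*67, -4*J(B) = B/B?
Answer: 5945727948264/223117213 ≈ 26648.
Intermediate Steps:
J(B) = -¼ (J(B) = -B/(4*B) = -¼*1 = -¼)
I(C) = -18 (I(C) = 49 - 67 = -18)
u = 112032406/225012411 (u = -11819/(-23743) + 1/(-18 + 9495) = -11819*(-1/23743) + 1/9477 = 11819/23743 + 1/9477 = 112032406/225012411 ≈ 0.49789)
(38177 - 31571)/(J(-171) + u) = (38177 - 31571)/(-¼ + 112032406/225012411) = 6606/(223117213/900049644) = 6606*(900049644/223117213) = 5945727948264/223117213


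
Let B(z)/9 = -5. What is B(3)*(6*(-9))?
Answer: 2430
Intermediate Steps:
B(z) = -45 (B(z) = 9*(-5) = -45)
B(3)*(6*(-9)) = -270*(-9) = -45*(-54) = 2430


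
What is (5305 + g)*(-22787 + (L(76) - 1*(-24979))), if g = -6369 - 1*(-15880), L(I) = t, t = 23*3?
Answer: 33498976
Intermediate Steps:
t = 69
L(I) = 69
g = 9511 (g = -6369 + 15880 = 9511)
(5305 + g)*(-22787 + (L(76) - 1*(-24979))) = (5305 + 9511)*(-22787 + (69 - 1*(-24979))) = 14816*(-22787 + (69 + 24979)) = 14816*(-22787 + 25048) = 14816*2261 = 33498976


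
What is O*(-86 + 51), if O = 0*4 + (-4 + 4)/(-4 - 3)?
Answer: 0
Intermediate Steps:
O = 0 (O = 0 + 0/(-7) = 0 + 0*(-⅐) = 0 + 0 = 0)
O*(-86 + 51) = 0*(-86 + 51) = 0*(-35) = 0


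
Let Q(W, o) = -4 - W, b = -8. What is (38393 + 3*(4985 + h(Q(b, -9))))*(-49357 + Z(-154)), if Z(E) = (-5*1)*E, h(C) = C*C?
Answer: -2594351452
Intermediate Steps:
h(C) = C**2
Z(E) = -5*E
(38393 + 3*(4985 + h(Q(b, -9))))*(-49357 + Z(-154)) = (38393 + 3*(4985 + (-4 - 1*(-8))**2))*(-49357 - 5*(-154)) = (38393 + 3*(4985 + (-4 + 8)**2))*(-49357 + 770) = (38393 + 3*(4985 + 4**2))*(-48587) = (38393 + 3*(4985 + 16))*(-48587) = (38393 + 3*5001)*(-48587) = (38393 + 15003)*(-48587) = 53396*(-48587) = -2594351452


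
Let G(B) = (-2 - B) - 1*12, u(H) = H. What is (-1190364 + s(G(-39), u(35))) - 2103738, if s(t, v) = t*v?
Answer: -3293227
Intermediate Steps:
G(B) = -14 - B (G(B) = (-2 - B) - 12 = -14 - B)
(-1190364 + s(G(-39), u(35))) - 2103738 = (-1190364 + (-14 - 1*(-39))*35) - 2103738 = (-1190364 + (-14 + 39)*35) - 2103738 = (-1190364 + 25*35) - 2103738 = (-1190364 + 875) - 2103738 = -1189489 - 2103738 = -3293227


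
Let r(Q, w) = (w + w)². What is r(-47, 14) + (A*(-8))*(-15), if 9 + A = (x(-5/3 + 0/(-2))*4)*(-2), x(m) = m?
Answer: 1304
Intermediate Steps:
A = 13/3 (A = -9 + ((-5/3 + 0/(-2))*4)*(-2) = -9 + ((-5*⅓ + 0*(-½))*4)*(-2) = -9 + ((-5/3 + 0)*4)*(-2) = -9 - 5/3*4*(-2) = -9 - 20/3*(-2) = -9 + 40/3 = 13/3 ≈ 4.3333)
r(Q, w) = 4*w² (r(Q, w) = (2*w)² = 4*w²)
r(-47, 14) + (A*(-8))*(-15) = 4*14² + ((13/3)*(-8))*(-15) = 4*196 - 104/3*(-15) = 784 + 520 = 1304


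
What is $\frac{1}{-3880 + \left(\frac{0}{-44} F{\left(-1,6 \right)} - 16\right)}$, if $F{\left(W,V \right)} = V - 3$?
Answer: $- \frac{1}{3896} \approx -0.00025667$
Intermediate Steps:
$F{\left(W,V \right)} = -3 + V$
$\frac{1}{-3880 + \left(\frac{0}{-44} F{\left(-1,6 \right)} - 16\right)} = \frac{1}{-3880 - \left(16 - \frac{0}{-44} \left(-3 + 6\right)\right)} = \frac{1}{-3880 - \left(16 - 0 \left(- \frac{1}{44}\right) 3\right)} = \frac{1}{-3880 + \left(0 \cdot 3 - 16\right)} = \frac{1}{-3880 + \left(0 - 16\right)} = \frac{1}{-3880 - 16} = \frac{1}{-3896} = - \frac{1}{3896}$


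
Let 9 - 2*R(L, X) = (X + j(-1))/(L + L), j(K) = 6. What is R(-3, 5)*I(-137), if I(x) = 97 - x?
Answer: 2535/2 ≈ 1267.5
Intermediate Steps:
R(L, X) = 9/2 - (6 + X)/(4*L) (R(L, X) = 9/2 - (X + 6)/(2*(L + L)) = 9/2 - (6 + X)/(2*(2*L)) = 9/2 - (6 + X)*1/(2*L)/2 = 9/2 - (6 + X)/(4*L))
R(-3, 5)*I(-137) = ((¼)*(-6 - 1*5 + 18*(-3))/(-3))*(97 - 1*(-137)) = ((¼)*(-⅓)*(-6 - 5 - 54))*(97 + 137) = ((¼)*(-⅓)*(-65))*234 = (65/12)*234 = 2535/2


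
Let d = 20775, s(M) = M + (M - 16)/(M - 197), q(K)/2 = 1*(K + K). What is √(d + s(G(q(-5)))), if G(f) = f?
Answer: √977340007/217 ≈ 144.07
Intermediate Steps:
q(K) = 4*K (q(K) = 2*(1*(K + K)) = 2*(1*(2*K)) = 2*(2*K) = 4*K)
s(M) = M + (-16 + M)/(-197 + M)
√(d + s(G(q(-5)))) = √(20775 + (-16 + (4*(-5))² - 784*(-5))/(-197 + 4*(-5))) = √(20775 + (-16 + (-20)² - 196*(-20))/(-197 - 20)) = √(20775 + (-16 + 400 + 3920)/(-217)) = √(20775 - 1/217*4304) = √(20775 - 4304/217) = √(4503871/217) = √977340007/217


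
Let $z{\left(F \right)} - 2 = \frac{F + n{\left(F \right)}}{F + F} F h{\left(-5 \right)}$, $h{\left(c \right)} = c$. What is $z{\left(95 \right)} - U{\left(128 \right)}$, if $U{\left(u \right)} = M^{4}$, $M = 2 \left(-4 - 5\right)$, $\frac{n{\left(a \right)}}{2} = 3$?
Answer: $- \frac{210453}{2} \approx -1.0523 \cdot 10^{5}$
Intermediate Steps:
$n{\left(a \right)} = 6$ ($n{\left(a \right)} = 2 \cdot 3 = 6$)
$M = -18$ ($M = 2 \left(-9\right) = -18$)
$U{\left(u \right)} = 104976$ ($U{\left(u \right)} = \left(-18\right)^{4} = 104976$)
$z{\left(F \right)} = -13 - \frac{5 F}{2}$ ($z{\left(F \right)} = 2 + \frac{F + 6}{F + F} F \left(-5\right) = 2 + \frac{6 + F}{2 F} F \left(-5\right) = 2 + \left(3 + \frac{F}{2}\right) \left(-5\right) = 2 - \left(15 + \frac{5 F}{2}\right) = -13 - \frac{5 F}{2}$)
$z{\left(95 \right)} - U{\left(128 \right)} = \left(-13 - \frac{475}{2}\right) - 104976 = - \frac{501}{2} - 104976 = - \frac{210453}{2}$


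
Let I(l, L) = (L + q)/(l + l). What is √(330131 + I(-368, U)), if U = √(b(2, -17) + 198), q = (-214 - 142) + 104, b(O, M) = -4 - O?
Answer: √(2794231682 - 92*√3)/92 ≈ 574.57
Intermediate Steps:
q = -252 (q = -356 + 104 = -252)
U = 8*√3 (U = √((-4 - 1*2) + 198) = √((-4 - 2) + 198) = √(-6 + 198) = √192 = 8*√3 ≈ 13.856)
I(l, L) = (-252 + L)/(2*l) (I(l, L) = (L - 252)/(l + l) = (-252 + L)/((2*l)) = (-252 + L)*(1/(2*l)) = (-252 + L)/(2*l))
√(330131 + I(-368, U)) = √(330131 + (½)*(-252 + 8*√3)/(-368)) = √(330131 + (½)*(-1/368)*(-252 + 8*√3)) = √(330131 + (63/184 - √3/92)) = √(60744167/184 - √3/92)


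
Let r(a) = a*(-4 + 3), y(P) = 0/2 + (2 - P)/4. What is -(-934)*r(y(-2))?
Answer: -934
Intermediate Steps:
y(P) = ½ - P/4 (y(P) = 0*(½) + (2 - P)*(¼) = 0 + (½ - P/4) = ½ - P/4)
r(a) = -a (r(a) = a*(-1) = -a)
-(-934)*r(y(-2)) = -(-934)*(-(½ - ¼*(-2))) = -(-934)*(-(½ + ½)) = -(-934)*(-1*1) = -(-934)*(-1) = -934*1 = -934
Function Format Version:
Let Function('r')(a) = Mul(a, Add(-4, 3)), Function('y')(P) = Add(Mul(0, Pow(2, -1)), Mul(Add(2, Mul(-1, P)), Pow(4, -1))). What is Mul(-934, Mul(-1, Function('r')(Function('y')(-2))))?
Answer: -934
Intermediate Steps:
Function('y')(P) = Add(Rational(1, 2), Mul(Rational(-1, 4), P)) (Function('y')(P) = Add(Mul(0, Rational(1, 2)), Mul(Add(2, Mul(-1, P)), Rational(1, 4))) = Add(0, Add(Rational(1, 2), Mul(Rational(-1, 4), P))) = Add(Rational(1, 2), Mul(Rational(-1, 4), P)))
Function('r')(a) = Mul(-1, a) (Function('r')(a) = Mul(a, -1) = Mul(-1, a))
Mul(-934, Mul(-1, Function('r')(Function('y')(-2)))) = Mul(-934, Mul(-1, Mul(-1, Add(Rational(1, 2), Mul(Rational(-1, 4), -2))))) = Mul(-934, Mul(-1, Mul(-1, Add(Rational(1, 2), Rational(1, 2))))) = Mul(-934, Mul(-1, Mul(-1, 1))) = Mul(-934, Mul(-1, -1)) = Mul(-934, 1) = -934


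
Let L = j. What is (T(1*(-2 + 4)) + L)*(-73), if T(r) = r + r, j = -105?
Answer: 7373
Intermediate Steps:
L = -105
T(r) = 2*r
(T(1*(-2 + 4)) + L)*(-73) = (2*(1*(-2 + 4)) - 105)*(-73) = (2*(1*2) - 105)*(-73) = (2*2 - 105)*(-73) = (4 - 105)*(-73) = -101*(-73) = 7373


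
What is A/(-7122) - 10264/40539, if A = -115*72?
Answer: 43760452/48119793 ≈ 0.90941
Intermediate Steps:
A = -8280
A/(-7122) - 10264/40539 = -8280/(-7122) - 10264/40539 = -8280*(-1/7122) - 10264*1/40539 = 1380/1187 - 10264/40539 = 43760452/48119793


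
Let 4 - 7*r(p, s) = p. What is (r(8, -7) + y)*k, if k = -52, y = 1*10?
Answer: -3432/7 ≈ -490.29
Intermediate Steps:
r(p, s) = 4/7 - p/7
y = 10
(r(8, -7) + y)*k = ((4/7 - ⅐*8) + 10)*(-52) = ((4/7 - 8/7) + 10)*(-52) = (-4/7 + 10)*(-52) = (66/7)*(-52) = -3432/7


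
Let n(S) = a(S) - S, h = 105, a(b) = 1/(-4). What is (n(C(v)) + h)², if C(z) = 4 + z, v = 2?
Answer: 156025/16 ≈ 9751.6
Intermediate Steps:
a(b) = -¼
n(S) = -¼ - S
(n(C(v)) + h)² = ((-¼ - (4 + 2)) + 105)² = ((-¼ - 1*6) + 105)² = ((-¼ - 6) + 105)² = (-25/4 + 105)² = (395/4)² = 156025/16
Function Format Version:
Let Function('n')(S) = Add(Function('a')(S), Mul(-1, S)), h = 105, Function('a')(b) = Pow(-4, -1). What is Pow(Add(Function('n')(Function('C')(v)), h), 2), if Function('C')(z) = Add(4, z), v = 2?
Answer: Rational(156025, 16) ≈ 9751.6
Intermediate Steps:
Function('a')(b) = Rational(-1, 4)
Function('n')(S) = Add(Rational(-1, 4), Mul(-1, S))
Pow(Add(Function('n')(Function('C')(v)), h), 2) = Pow(Add(Add(Rational(-1, 4), Mul(-1, Add(4, 2))), 105), 2) = Pow(Add(Add(Rational(-1, 4), Mul(-1, 6)), 105), 2) = Pow(Add(Add(Rational(-1, 4), -6), 105), 2) = Pow(Add(Rational(-25, 4), 105), 2) = Pow(Rational(395, 4), 2) = Rational(156025, 16)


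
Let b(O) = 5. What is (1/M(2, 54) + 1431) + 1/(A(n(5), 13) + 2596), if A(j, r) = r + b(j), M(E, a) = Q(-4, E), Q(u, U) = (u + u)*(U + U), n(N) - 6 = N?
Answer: 59848853/41824 ≈ 1431.0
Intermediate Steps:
n(N) = 6 + N
Q(u, U) = 4*U*u (Q(u, U) = (2*u)*(2*U) = 4*U*u)
M(E, a) = -16*E (M(E, a) = 4*E*(-4) = -16*E)
A(j, r) = 5 + r (A(j, r) = r + 5 = 5 + r)
(1/M(2, 54) + 1431) + 1/(A(n(5), 13) + 2596) = (1/(-16*2) + 1431) + 1/((5 + 13) + 2596) = (1/(-32) + 1431) + 1/(18 + 2596) = (-1/32 + 1431) + 1/2614 = 45791/32 + 1/2614 = 59848853/41824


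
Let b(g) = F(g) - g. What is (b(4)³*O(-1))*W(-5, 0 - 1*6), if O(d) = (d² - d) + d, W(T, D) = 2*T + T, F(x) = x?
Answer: 0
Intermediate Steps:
W(T, D) = 3*T
b(g) = 0 (b(g) = g - g = 0)
O(d) = d²
(b(4)³*O(-1))*W(-5, 0 - 1*6) = (0³*(-1)²)*(3*(-5)) = (0*1)*(-15) = 0*(-15) = 0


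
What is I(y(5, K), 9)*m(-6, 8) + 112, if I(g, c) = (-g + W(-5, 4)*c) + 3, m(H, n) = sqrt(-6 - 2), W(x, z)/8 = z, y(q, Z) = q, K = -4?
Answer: 112 + 572*I*sqrt(2) ≈ 112.0 + 808.93*I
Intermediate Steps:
W(x, z) = 8*z
m(H, n) = 2*I*sqrt(2) (m(H, n) = sqrt(-8) = 2*I*sqrt(2))
I(g, c) = 3 - g + 32*c (I(g, c) = (-g + (8*4)*c) + 3 = (-g + 32*c) + 3 = 3 - g + 32*c)
I(y(5, K), 9)*m(-6, 8) + 112 = (3 - 1*5 + 32*9)*(2*I*sqrt(2)) + 112 = (3 - 5 + 288)*(2*I*sqrt(2)) + 112 = 286*(2*I*sqrt(2)) + 112 = 572*I*sqrt(2) + 112 = 112 + 572*I*sqrt(2)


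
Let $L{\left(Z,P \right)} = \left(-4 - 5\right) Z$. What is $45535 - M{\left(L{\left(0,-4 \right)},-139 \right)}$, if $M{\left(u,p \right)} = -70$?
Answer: $45605$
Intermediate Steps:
$L{\left(Z,P \right)} = - 9 Z$
$45535 - M{\left(L{\left(0,-4 \right)},-139 \right)} = 45535 - -70 = 45535 + 70 = 45605$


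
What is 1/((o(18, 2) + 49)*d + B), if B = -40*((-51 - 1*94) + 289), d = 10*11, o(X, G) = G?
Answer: -1/150 ≈ -0.0066667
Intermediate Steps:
d = 110
B = -5760 (B = -40*((-51 - 94) + 289) = -40*(-145 + 289) = -40*144 = -5760)
1/((o(18, 2) + 49)*d + B) = 1/((2 + 49)*110 - 5760) = 1/(51*110 - 5760) = 1/(5610 - 5760) = 1/(-150) = -1/150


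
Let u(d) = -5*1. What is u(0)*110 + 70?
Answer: -480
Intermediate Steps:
u(d) = -5
u(0)*110 + 70 = -5*110 + 70 = -550 + 70 = -480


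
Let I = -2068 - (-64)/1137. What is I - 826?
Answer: -3290414/1137 ≈ -2893.9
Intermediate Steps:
I = -2351252/1137 (I = -2068 - (-64)/1137 = -2068 - 1*(-64/1137) = -2068 + 64/1137 = -2351252/1137 ≈ -2067.9)
I - 826 = -2351252/1137 - 826 = -3290414/1137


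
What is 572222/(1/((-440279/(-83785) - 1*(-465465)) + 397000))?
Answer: 41349946393495488/83785 ≈ 4.9352e+11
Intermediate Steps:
572222/(1/((-440279/(-83785) - 1*(-465465)) + 397000)) = 572222/(1/((-440279*(-1/83785) + 465465) + 397000)) = 572222/(1/((440279/83785 + 465465) + 397000)) = 572222/(1/(38999425304/83785 + 397000)) = 572222/(1/(72262070304/83785)) = 572222/(83785/72262070304) = 572222*(72262070304/83785) = 41349946393495488/83785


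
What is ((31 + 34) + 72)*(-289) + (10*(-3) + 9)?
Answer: -39614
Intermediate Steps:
((31 + 34) + 72)*(-289) + (10*(-3) + 9) = (65 + 72)*(-289) + (-30 + 9) = 137*(-289) - 21 = -39593 - 21 = -39614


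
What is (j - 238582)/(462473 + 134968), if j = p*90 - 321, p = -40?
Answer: -242503/597441 ≈ -0.40590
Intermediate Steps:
j = -3921 (j = -40*90 - 321 = -3600 - 321 = -3921)
(j - 238582)/(462473 + 134968) = (-3921 - 238582)/(462473 + 134968) = -242503/597441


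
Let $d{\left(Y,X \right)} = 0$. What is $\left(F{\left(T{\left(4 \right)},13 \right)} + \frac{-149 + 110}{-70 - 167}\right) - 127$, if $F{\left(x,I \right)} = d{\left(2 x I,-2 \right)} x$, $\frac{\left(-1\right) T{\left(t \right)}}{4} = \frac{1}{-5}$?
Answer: $- \frac{10020}{79} \approx -126.84$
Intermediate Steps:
$T{\left(t \right)} = \frac{4}{5}$ ($T{\left(t \right)} = - \frac{4}{-5} = \left(-4\right) \left(- \frac{1}{5}\right) = \frac{4}{5}$)
$F{\left(x,I \right)} = 0$ ($F{\left(x,I \right)} = 0 x = 0$)
$\left(F{\left(T{\left(4 \right)},13 \right)} + \frac{-149 + 110}{-70 - 167}\right) - 127 = \left(0 + \frac{-149 + 110}{-70 - 167}\right) - 127 = \left(0 - \frac{39}{-237}\right) - 127 = \left(0 - - \frac{13}{79}\right) - 127 = \left(0 + \frac{13}{79}\right) - 127 = \frac{13}{79} - 127 = - \frac{10020}{79}$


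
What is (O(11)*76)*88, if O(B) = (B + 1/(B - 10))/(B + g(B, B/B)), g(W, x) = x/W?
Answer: 441408/61 ≈ 7236.2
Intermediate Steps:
O(B) = (B + 1/(-10 + B))/(B + 1/B) (O(B) = (B + 1/(B - 10))/(B + (B/B)/B) = (B + 1/(-10 + B))/(B + 1/B))
(O(11)*76)*88 = ((11*(1 + 11**2 - 10*11)/(-10 + 11*(1 + 11**2 - 10*11)))*76)*88 = ((11*(1 + 121 - 110)/(-10 + 11*(1 + 121 - 110)))*76)*88 = ((11*12/(-10 + 11*12))*76)*88 = ((11*12/(-10 + 132))*76)*88 = ((11*12/122)*76)*88 = ((11*(1/122)*12)*76)*88 = ((66/61)*76)*88 = (5016/61)*88 = 441408/61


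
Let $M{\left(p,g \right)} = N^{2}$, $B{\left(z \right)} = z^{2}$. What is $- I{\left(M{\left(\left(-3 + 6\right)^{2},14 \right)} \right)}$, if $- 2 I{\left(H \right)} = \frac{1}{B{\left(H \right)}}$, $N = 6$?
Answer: $\frac{1}{2592} \approx 0.0003858$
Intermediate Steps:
$M{\left(p,g \right)} = 36$ ($M{\left(p,g \right)} = 6^{2} = 36$)
$I{\left(H \right)} = - \frac{1}{2 H^{2}}$
$- I{\left(M{\left(\left(-3 + 6\right)^{2},14 \right)} \right)} = - \frac{-1}{2 \cdot 1296} = \left(-1\right) \left(- \frac{1}{2592}\right) = \frac{1}{2592}$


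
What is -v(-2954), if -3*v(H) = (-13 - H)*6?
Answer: 5882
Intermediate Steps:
v(H) = 26 + 2*H (v(H) = -(-13 - H)*6/3 = -(-78 - 6*H)/3 = 26 + 2*H)
-v(-2954) = -(26 + 2*(-2954)) = -(26 - 5908) = -1*(-5882) = 5882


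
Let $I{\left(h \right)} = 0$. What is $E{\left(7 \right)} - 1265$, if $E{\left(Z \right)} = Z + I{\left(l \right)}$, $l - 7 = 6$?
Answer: $-1258$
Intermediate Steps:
$l = 13$ ($l = 7 + 6 = 13$)
$E{\left(Z \right)} = Z$ ($E{\left(Z \right)} = Z + 0 = Z$)
$E{\left(7 \right)} - 1265 = 7 - 1265 = -1258$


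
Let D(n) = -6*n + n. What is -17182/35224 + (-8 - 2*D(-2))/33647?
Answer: -289554513/592590964 ≈ -0.48862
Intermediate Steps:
D(n) = -5*n
-17182/35224 + (-8 - 2*D(-2))/33647 = -17182/35224 + (-8 - (-10)*(-2))/33647 = -17182*1/35224 + (-8 - 2*10)*(1/33647) = -8591/17612 + (-8 - 20)*(1/33647) = -8591/17612 - 28*1/33647 = -8591/17612 - 28/33647 = -289554513/592590964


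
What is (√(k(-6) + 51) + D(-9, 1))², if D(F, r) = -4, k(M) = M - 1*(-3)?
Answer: 64 - 32*√3 ≈ 8.5744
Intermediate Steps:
k(M) = 3 + M (k(M) = M + 3 = 3 + M)
(√(k(-6) + 51) + D(-9, 1))² = (√((3 - 6) + 51) - 4)² = (√(-3 + 51) - 4)² = (√48 - 4)² = (4*√3 - 4)² = (-4 + 4*√3)²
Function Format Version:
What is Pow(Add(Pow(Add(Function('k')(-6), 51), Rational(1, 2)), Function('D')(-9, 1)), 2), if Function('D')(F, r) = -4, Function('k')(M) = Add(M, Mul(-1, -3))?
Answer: Add(64, Mul(-32, Pow(3, Rational(1, 2)))) ≈ 8.5744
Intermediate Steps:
Function('k')(M) = Add(3, M) (Function('k')(M) = Add(M, 3) = Add(3, M))
Pow(Add(Pow(Add(Function('k')(-6), 51), Rational(1, 2)), Function('D')(-9, 1)), 2) = Pow(Add(Pow(Add(Add(3, -6), 51), Rational(1, 2)), -4), 2) = Pow(Add(Pow(Add(-3, 51), Rational(1, 2)), -4), 2) = Pow(Add(Pow(48, Rational(1, 2)), -4), 2) = Pow(Add(Mul(4, Pow(3, Rational(1, 2))), -4), 2) = Pow(Add(-4, Mul(4, Pow(3, Rational(1, 2)))), 2)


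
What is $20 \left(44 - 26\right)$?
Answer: $360$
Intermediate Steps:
$20 \left(44 - 26\right) = 20 \cdot 18 = 360$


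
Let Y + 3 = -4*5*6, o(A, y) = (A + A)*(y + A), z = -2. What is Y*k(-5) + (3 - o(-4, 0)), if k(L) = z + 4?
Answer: -275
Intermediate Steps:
o(A, y) = 2*A*(A + y) (o(A, y) = (2*A)*(A + y) = 2*A*(A + y))
k(L) = 2 (k(L) = -2 + 4 = 2)
Y = -123 (Y = -3 - 4*5*6 = -3 - 20*6 = -3 - 120 = -123)
Y*k(-5) + (3 - o(-4, 0)) = -123*2 + (3 - 2*(-4)*(-4 + 0)) = -246 + (3 - 2*(-4)*(-4)) = -246 + (3 - 1*32) = -246 + (3 - 32) = -246 - 29 = -275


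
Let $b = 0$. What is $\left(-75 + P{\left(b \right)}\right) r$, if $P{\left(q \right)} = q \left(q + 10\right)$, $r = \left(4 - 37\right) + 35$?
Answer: $-150$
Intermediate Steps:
$r = 2$ ($r = -33 + 35 = 2$)
$P{\left(q \right)} = q \left(10 + q\right)$
$\left(-75 + P{\left(b \right)}\right) r = \left(-75 + 0 \left(10 + 0\right)\right) 2 = \left(-75 + 0 \cdot 10\right) 2 = \left(-75 + 0\right) 2 = \left(-75\right) 2 = -150$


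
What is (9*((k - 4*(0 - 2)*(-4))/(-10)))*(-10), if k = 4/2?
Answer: -270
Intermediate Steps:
k = 2 (k = 4*(1/2) = 2)
(9*((k - 4*(0 - 2)*(-4))/(-10)))*(-10) = (9*((2 - 4*(0 - 2)*(-4))/(-10)))*(-10) = (9*((2 - (-8)*(-4))*(-1/10)))*(-10) = (9*((2 - 4*8)*(-1/10)))*(-10) = (9*((2 - 32)*(-1/10)))*(-10) = (9*(-30*(-1/10)))*(-10) = (9*3)*(-10) = 27*(-10) = -270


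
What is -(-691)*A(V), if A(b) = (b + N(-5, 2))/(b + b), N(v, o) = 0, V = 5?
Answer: 691/2 ≈ 345.50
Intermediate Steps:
A(b) = ½ (A(b) = (b + 0)/(b + b) = b/((2*b)) = b*(1/(2*b)) = ½)
-(-691)*A(V) = -(-691)/2 = -1*(-691/2) = 691/2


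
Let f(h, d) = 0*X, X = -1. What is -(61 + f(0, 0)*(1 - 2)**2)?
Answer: -61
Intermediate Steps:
f(h, d) = 0 (f(h, d) = 0*(-1) = 0)
-(61 + f(0, 0)*(1 - 2)**2) = -(61 + 0*(1 - 2)**2) = -(61 + 0*(-1)**2) = -(61 + 0*1) = -(61 + 0) = -1*61 = -61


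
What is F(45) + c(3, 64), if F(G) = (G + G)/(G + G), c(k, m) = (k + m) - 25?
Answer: 43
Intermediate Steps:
c(k, m) = -25 + k + m
F(G) = 1 (F(G) = (2*G)/((2*G)) = (2*G)*(1/(2*G)) = 1)
F(45) + c(3, 64) = 1 + (-25 + 3 + 64) = 1 + 42 = 43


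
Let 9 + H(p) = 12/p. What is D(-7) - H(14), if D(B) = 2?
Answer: 71/7 ≈ 10.143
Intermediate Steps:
H(p) = -9 + 12/p
D(-7) - H(14) = 2 - (-9 + 12/14) = 2 - (-9 + 12*(1/14)) = 2 - (-9 + 6/7) = 2 - 1*(-57/7) = 2 + 57/7 = 71/7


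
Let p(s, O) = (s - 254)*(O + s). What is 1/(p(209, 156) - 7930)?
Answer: -1/24355 ≈ -4.1059e-5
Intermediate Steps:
p(s, O) = (-254 + s)*(O + s)
1/(p(209, 156) - 7930) = 1/((209**2 - 254*156 - 254*209 + 156*209) - 7930) = 1/((43681 - 39624 - 53086 + 32604) - 7930) = 1/(-16425 - 7930) = 1/(-24355) = -1/24355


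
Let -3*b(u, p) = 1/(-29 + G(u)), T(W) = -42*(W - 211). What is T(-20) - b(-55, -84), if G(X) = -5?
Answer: 989603/102 ≈ 9702.0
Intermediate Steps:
T(W) = 8862 - 42*W (T(W) = -42*(-211 + W) = 8862 - 42*W)
b(u, p) = 1/102 (b(u, p) = -1/(3*(-29 - 5)) = -⅓/(-34) = -⅓*(-1/34) = 1/102)
T(-20) - b(-55, -84) = (8862 - 42*(-20)) - 1*1/102 = (8862 + 840) - 1/102 = 9702 - 1/102 = 989603/102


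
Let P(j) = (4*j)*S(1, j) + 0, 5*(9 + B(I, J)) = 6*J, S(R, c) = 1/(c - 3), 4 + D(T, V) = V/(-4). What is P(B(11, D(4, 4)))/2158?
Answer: 5/3237 ≈ 0.0015446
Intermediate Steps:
D(T, V) = -4 - V/4 (D(T, V) = -4 + V/(-4) = -4 + V*(-¼) = -4 - V/4)
S(R, c) = 1/(-3 + c)
B(I, J) = -9 + 6*J/5 (B(I, J) = -9 + (6*J)/5 = -9 + 6*J/5)
P(j) = 4*j/(-3 + j) (P(j) = (4*j)/(-3 + j) + 0 = 4*j/(-3 + j) + 0 = 4*j/(-3 + j))
P(B(11, D(4, 4)))/2158 = (4*(-9 + 6*(-4 - ¼*4)/5)/(-3 + (-9 + 6*(-4 - ¼*4)/5)))/2158 = (4*(-9 + 6*(-4 - 1)/5)/(-3 + (-9 + 6*(-4 - 1)/5)))*(1/2158) = (4*(-9 + (6/5)*(-5))/(-3 + (-9 + (6/5)*(-5))))*(1/2158) = (4*(-9 - 6)/(-3 + (-9 - 6)))*(1/2158) = (4*(-15)/(-3 - 15))*(1/2158) = (4*(-15)/(-18))*(1/2158) = (4*(-15)*(-1/18))*(1/2158) = (10/3)*(1/2158) = 5/3237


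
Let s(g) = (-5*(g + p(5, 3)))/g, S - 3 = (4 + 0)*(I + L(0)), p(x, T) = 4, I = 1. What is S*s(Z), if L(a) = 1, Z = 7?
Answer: -605/7 ≈ -86.429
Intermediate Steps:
S = 11 (S = 3 + (4 + 0)*(1 + 1) = 3 + 4*2 = 3 + 8 = 11)
s(g) = (-20 - 5*g)/g (s(g) = (-5*(g + 4))/g = (-5*(4 + g))/g = (-20 - 5*g)/g)
S*s(Z) = 11*(-5 - 20/7) = 11*(-55/7) = -605/7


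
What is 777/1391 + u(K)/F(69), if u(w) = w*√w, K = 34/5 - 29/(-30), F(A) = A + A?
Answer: 777/1391 + 233*√6990/124200 ≈ 0.71544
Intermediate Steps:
F(A) = 2*A
K = 233/30 (K = 34*(⅕) - 29*(-1/30) = 34/5 + 29/30 = 233/30 ≈ 7.7667)
u(w) = w^(3/2)
777/1391 + u(K)/F(69) = 777/1391 + (233/30)^(3/2)/((2*69)) = 777*(1/1391) + (233*√6990/900)/138 = 777/1391 + (233*√6990/900)*(1/138) = 777/1391 + 233*√6990/124200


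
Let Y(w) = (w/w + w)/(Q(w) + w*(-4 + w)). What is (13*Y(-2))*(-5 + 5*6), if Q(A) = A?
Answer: -65/2 ≈ -32.500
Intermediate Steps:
Y(w) = (1 + w)/(w + w*(-4 + w)) (Y(w) = (w/w + w)/(w + w*(-4 + w)) = (1 + w)/(w + w*(-4 + w)))
(13*Y(-2))*(-5 + 5*6) = (13*((1 - 2)/((-2)*(-3 - 2))))*(-5 + 5*6) = (13*(-½*(-1)/(-5)))*(-5 + 30) = (13*(-½*(-⅕)*(-1)))*25 = (13*(-⅒))*25 = -13/10*25 = -65/2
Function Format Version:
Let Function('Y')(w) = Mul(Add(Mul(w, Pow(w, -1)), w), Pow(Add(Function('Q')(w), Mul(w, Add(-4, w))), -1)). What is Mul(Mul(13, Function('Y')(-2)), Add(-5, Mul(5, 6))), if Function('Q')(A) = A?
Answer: Rational(-65, 2) ≈ -32.500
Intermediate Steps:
Function('Y')(w) = Mul(Pow(Add(w, Mul(w, Add(-4, w))), -1), Add(1, w)) (Function('Y')(w) = Mul(Add(Mul(w, Pow(w, -1)), w), Pow(Add(w, Mul(w, Add(-4, w))), -1)) = Mul(Add(1, w), Pow(Add(w, Mul(w, Add(-4, w))), -1)) = Mul(Pow(Add(w, Mul(w, Add(-4, w))), -1), Add(1, w)))
Mul(Mul(13, Function('Y')(-2)), Add(-5, Mul(5, 6))) = Mul(Mul(13, Mul(Pow(-2, -1), Pow(Add(-3, -2), -1), Add(1, -2))), Add(-5, Mul(5, 6))) = Mul(Mul(13, Mul(Rational(-1, 2), Pow(-5, -1), -1)), Add(-5, 30)) = Mul(Mul(13, Mul(Rational(-1, 2), Rational(-1, 5), -1)), 25) = Mul(Mul(13, Rational(-1, 10)), 25) = Mul(Rational(-13, 10), 25) = Rational(-65, 2)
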